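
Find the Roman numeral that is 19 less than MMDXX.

MMDXX = 2520
2520 - 19 = 2501

MMDI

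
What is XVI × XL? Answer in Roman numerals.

XVI = 16
XL = 40
16 × 40 = 640

DCXL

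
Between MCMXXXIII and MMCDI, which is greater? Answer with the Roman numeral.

MCMXXXIII = 1933
MMCDI = 2401
2401 is larger

MMCDI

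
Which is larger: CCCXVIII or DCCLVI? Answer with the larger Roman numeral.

CCCXVIII = 318
DCCLVI = 756
756 is larger

DCCLVI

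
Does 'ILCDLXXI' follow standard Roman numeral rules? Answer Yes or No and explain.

'ILCDLXXI': L should not appear more than once

No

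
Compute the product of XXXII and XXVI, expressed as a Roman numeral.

XXXII = 32
XXVI = 26
32 × 26 = 832

DCCCXXXII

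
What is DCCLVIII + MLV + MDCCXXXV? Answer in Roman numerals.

DCCLVIII = 758, MLV = 1055, MDCCXXXV = 1735
758 + 1055 = 1813
1813 + 1735 = 3548

MMMDXLVIII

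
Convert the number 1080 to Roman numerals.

Convert 1080 to Roman numerals:
  1080 contains 1×1000 (M)
  80 contains 1×50 (L)
  30 contains 3×10 (XXX)

MLXXX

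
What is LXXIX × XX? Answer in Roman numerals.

LXXIX = 79
XX = 20
79 × 20 = 1580

MDLXXX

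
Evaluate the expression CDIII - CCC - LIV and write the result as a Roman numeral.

CDIII = 403, CCC = 300, LIV = 54
403 - 300 = 103
103 - 54 = 49

XLIX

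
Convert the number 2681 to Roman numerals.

Convert 2681 to Roman numerals:
  2681 contains 2×1000 (MM)
  681 contains 1×500 (D)
  181 contains 1×100 (C)
  81 contains 1×50 (L)
  31 contains 3×10 (XXX)
  1 contains 1×1 (I)

MMDCLXXXI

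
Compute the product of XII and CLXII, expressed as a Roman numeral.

XII = 12
CLXII = 162
12 × 162 = 1944

MCMXLIV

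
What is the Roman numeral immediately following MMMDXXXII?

MMMDXXXII = 3532, so the next integer is 3532 + 1 = 3533

MMMDXXXIII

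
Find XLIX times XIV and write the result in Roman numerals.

XLIX = 49
XIV = 14
49 × 14 = 686

DCLXXXVI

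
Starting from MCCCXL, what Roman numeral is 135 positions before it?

MCCCXL = 1340
1340 - 135 = 1205

MCCV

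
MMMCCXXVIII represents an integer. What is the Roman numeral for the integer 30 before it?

MMMCCXXVIII = 3228
3228 - 30 = 3198

MMMCXCVIII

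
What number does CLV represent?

CLV: C=100, L=50, V=5
100 + 50 + 5 = 155

155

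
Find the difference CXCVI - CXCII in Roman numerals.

CXCVI = 196
CXCII = 192
196 - 192 = 4

IV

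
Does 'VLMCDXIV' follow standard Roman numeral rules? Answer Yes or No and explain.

'VLMCDXIV': V should not appear more than once

No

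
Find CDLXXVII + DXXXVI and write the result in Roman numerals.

CDLXXVII = 477
DXXXVI = 536
477 + 536 = 1013

MXIII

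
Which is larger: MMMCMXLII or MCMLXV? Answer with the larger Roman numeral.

MMMCMXLII = 3942
MCMLXV = 1965
3942 is larger

MMMCMXLII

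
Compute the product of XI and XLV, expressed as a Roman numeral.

XI = 11
XLV = 45
11 × 45 = 495

CDXCV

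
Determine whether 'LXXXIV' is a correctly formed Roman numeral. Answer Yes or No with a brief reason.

'LXXXIV': Check the rules: uses only the symbols I, V, X, L, C, D, M; no symbol is repeated more than three times in a row; V, L and D each appear at most once; the only place a smaller symbol precedes a larger one is the allowed subtractive pair IV, the symbol right after such a pair (if any) is smaller than the pair's first symbol, and otherwise the values never increase from left to right. Value: L (50) + X (10) + X (10) + X (10) + IV (4) = 84. So it is a valid standard Roman numeral.

Yes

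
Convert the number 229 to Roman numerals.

Convert 229 to Roman numerals:
  229 contains 2×100 (CC)
  29 contains 2×10 (XX)
  9 contains 1×9 (IX)

CCXXIX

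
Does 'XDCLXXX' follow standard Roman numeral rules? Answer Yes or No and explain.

'XDCLXXX': Invalid subtractive combination: XD

No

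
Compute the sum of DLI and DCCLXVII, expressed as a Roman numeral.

DLI = 551
DCCLXVII = 767
551 + 767 = 1318

MCCCXVIII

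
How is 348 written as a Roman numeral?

Convert 348 to Roman numerals:
  348 contains 3×100 (CCC)
  48 contains 1×40 (XL)
  8 contains 1×5 (V)
  3 contains 3×1 (III)

CCCXLVIII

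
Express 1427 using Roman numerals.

Convert 1427 to Roman numerals:
  1427 contains 1×1000 (M)
  427 contains 1×400 (CD)
  27 contains 2×10 (XX)
  7 contains 1×5 (V)
  2 contains 2×1 (II)

MCDXXVII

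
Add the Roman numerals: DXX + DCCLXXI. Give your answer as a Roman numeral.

DXX = 520
DCCLXXI = 771
520 + 771 = 1291

MCCXCI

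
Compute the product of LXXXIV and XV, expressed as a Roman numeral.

LXXXIV = 84
XV = 15
84 × 15 = 1260

MCCLX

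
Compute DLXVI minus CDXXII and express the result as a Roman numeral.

DLXVI = 566
CDXXII = 422
566 - 422 = 144

CXLIV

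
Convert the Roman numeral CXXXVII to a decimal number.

CXXXVII: C=100, X=10, X=10, X=10, V=5, I=1, I=1
100 + 10 + 10 + 10 + 5 + 1 + 1 = 137

137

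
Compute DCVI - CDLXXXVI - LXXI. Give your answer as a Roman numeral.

DCVI = 606, CDLXXXVI = 486, LXXI = 71
606 - 486 = 120
120 - 71 = 49

XLIX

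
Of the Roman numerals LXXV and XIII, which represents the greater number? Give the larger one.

LXXV = 75
XIII = 13
75 is larger

LXXV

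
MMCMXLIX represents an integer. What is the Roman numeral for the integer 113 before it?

MMCMXLIX = 2949
2949 - 113 = 2836

MMDCCCXXXVI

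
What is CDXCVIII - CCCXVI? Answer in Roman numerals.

CDXCVIII = 498
CCCXVI = 316
498 - 316 = 182

CLXXXII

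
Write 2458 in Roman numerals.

Convert 2458 to Roman numerals:
  2458 contains 2×1000 (MM)
  458 contains 1×400 (CD)
  58 contains 1×50 (L)
  8 contains 1×5 (V)
  3 contains 3×1 (III)

MMCDLVIII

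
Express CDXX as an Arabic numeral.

CDXX: CD=400, X=10, X=10
400 + 10 + 10 = 420

420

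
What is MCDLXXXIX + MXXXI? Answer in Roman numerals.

MCDLXXXIX = 1489
MXXXI = 1031
1489 + 1031 = 2520

MMDXX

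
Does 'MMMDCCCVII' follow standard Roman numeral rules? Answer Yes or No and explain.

'MMMDCCCVII': Check the rules: uses only the symbols I, V, X, L, C, D, M; no symbol is repeated more than three times in a row; V, L and D each appear at most once; no smaller symbol precedes a larger one (values never increase from left to right). Value: M (1000) + M (1000) + M (1000) + D (500) + C (100) + C (100) + C (100) + V (5) + I (1) + I (1) = 3807. So it is a valid standard Roman numeral.

Yes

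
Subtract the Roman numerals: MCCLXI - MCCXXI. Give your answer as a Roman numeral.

MCCLXI = 1261
MCCXXI = 1221
1261 - 1221 = 40

XL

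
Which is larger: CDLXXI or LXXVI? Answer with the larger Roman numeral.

CDLXXI = 471
LXXVI = 76
471 is larger

CDLXXI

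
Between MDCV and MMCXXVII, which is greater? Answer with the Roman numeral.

MDCV = 1605
MMCXXVII = 2127
2127 is larger

MMCXXVII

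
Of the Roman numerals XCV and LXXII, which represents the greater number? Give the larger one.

XCV = 95
LXXII = 72
95 is larger

XCV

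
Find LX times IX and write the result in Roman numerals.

LX = 60
IX = 9
60 × 9 = 540

DXL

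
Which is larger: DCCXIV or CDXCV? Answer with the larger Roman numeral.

DCCXIV = 714
CDXCV = 495
714 is larger

DCCXIV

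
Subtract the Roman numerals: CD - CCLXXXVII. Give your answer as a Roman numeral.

CD = 400
CCLXXXVII = 287
400 - 287 = 113

CXIII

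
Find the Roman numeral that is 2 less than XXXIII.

XXXIII = 33
33 - 2 = 31

XXXI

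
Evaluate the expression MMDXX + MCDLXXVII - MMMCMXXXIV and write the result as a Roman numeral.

MMDXX = 2520, MCDLXXVII = 1477, MMMCMXXXIV = 3934
2520 + 1477 = 3997
3997 - 3934 = 63

LXIII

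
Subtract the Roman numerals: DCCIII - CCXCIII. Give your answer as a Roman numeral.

DCCIII = 703
CCXCIII = 293
703 - 293 = 410

CDX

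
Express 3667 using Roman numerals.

Convert 3667 to Roman numerals:
  3667 contains 3×1000 (MMM)
  667 contains 1×500 (D)
  167 contains 1×100 (C)
  67 contains 1×50 (L)
  17 contains 1×10 (X)
  7 contains 1×5 (V)
  2 contains 2×1 (II)

MMMDCLXVII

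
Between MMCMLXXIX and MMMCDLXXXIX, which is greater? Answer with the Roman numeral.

MMCMLXXIX = 2979
MMMCDLXXXIX = 3489
3489 is larger

MMMCDLXXXIX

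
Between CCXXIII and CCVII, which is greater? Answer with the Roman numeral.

CCXXIII = 223
CCVII = 207
223 is larger

CCXXIII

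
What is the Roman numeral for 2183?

Convert 2183 to Roman numerals:
  2183 contains 2×1000 (MM)
  183 contains 1×100 (C)
  83 contains 1×50 (L)
  33 contains 3×10 (XXX)
  3 contains 3×1 (III)

MMCLXXXIII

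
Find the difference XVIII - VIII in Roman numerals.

XVIII = 18
VIII = 8
18 - 8 = 10

X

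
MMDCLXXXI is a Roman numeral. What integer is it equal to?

MMDCLXXXI: M=1000, M=1000, D=500, C=100, L=50, X=10, X=10, X=10, I=1
1000 + 1000 + 500 + 100 + 50 + 10 + 10 + 10 + 1 = 2681

2681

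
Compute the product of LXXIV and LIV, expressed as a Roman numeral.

LXXIV = 74
LIV = 54
74 × 54 = 3996

MMMCMXCVI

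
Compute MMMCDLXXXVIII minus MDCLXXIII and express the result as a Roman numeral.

MMMCDLXXXVIII = 3488
MDCLXXIII = 1673
3488 - 1673 = 1815

MDCCCXV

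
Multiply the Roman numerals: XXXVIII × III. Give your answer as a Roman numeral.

XXXVIII = 38
III = 3
38 × 3 = 114

CXIV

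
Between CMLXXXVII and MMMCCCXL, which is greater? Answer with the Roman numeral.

CMLXXXVII = 987
MMMCCCXL = 3340
3340 is larger

MMMCCCXL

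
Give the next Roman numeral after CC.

CC = 200, so the next integer is 200 + 1 = 201

CCI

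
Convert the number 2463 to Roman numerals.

Convert 2463 to Roman numerals:
  2463 contains 2×1000 (MM)
  463 contains 1×400 (CD)
  63 contains 1×50 (L)
  13 contains 1×10 (X)
  3 contains 3×1 (III)

MMCDLXIII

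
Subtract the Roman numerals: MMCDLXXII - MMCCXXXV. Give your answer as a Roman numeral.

MMCDLXXII = 2472
MMCCXXXV = 2235
2472 - 2235 = 237

CCXXXVII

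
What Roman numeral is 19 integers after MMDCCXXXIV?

MMDCCXXXIV = 2734
2734 + 19 = 2753

MMDCCLIII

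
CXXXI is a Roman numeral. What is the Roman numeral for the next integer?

CXXXI = 131, so the next integer is 131 + 1 = 132

CXXXII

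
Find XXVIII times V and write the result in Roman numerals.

XXVIII = 28
V = 5
28 × 5 = 140

CXL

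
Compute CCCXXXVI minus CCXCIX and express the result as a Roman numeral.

CCCXXXVI = 336
CCXCIX = 299
336 - 299 = 37

XXXVII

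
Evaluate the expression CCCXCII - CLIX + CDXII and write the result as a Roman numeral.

CCCXCII = 392, CLIX = 159, CDXII = 412
392 - 159 = 233
233 + 412 = 645

DCXLV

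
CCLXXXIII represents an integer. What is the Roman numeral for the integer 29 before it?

CCLXXXIII = 283
283 - 29 = 254

CCLIV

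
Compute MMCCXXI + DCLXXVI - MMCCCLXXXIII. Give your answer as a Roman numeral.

MMCCXXI = 2221, DCLXXVI = 676, MMCCCLXXXIII = 2383
2221 + 676 = 2897
2897 - 2383 = 514

DXIV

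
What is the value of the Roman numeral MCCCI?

MCCCI: M=1000, C=100, C=100, C=100, I=1
1000 + 100 + 100 + 100 + 1 = 1301

1301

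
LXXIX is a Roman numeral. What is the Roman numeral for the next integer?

LXXIX = 79; next is 80

LXXX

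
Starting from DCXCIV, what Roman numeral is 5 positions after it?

DCXCIV = 694
694 + 5 = 699

DCXCIX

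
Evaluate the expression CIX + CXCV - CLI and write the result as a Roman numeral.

CIX = 109, CXCV = 195, CLI = 151
109 + 195 = 304
304 - 151 = 153

CLIII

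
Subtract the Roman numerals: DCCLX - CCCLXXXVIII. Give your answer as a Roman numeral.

DCCLX = 760
CCCLXXXVIII = 388
760 - 388 = 372

CCCLXXII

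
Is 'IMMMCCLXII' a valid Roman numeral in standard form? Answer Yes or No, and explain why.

'IMMMCCLXII': Invalid subtractive combination: IM

No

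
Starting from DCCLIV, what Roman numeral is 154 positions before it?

DCCLIV = 754
754 - 154 = 600

DC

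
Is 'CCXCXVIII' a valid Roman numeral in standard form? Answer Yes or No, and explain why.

'CCXCXVIII': X cannot come right after the subtractive pair XC: once X is subtracted in XC, the next symbol must be smaller than X

No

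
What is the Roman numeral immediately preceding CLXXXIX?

CLXXXIX = 189, so the previous integer is 189 - 1 = 188

CLXXXVIII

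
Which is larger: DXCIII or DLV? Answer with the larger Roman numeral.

DXCIII = 593
DLV = 555
593 is larger

DXCIII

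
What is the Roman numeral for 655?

Convert 655 to Roman numerals:
  655 contains 1×500 (D)
  155 contains 1×100 (C)
  55 contains 1×50 (L)
  5 contains 1×5 (V)

DCLV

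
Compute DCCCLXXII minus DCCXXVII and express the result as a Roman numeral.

DCCCLXXII = 872
DCCXXVII = 727
872 - 727 = 145

CXLV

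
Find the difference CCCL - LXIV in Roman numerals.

CCCL = 350
LXIV = 64
350 - 64 = 286

CCLXXXVI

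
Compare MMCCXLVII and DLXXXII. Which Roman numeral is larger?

MMCCXLVII = 2247
DLXXXII = 582
2247 is larger

MMCCXLVII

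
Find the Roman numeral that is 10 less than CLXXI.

CLXXI = 171
171 - 10 = 161

CLXI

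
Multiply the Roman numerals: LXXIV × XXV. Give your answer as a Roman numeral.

LXXIV = 74
XXV = 25
74 × 25 = 1850

MDCCCL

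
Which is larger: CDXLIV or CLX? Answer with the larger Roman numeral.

CDXLIV = 444
CLX = 160
444 is larger

CDXLIV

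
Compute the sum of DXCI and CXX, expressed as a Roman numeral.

DXCI = 591
CXX = 120
591 + 120 = 711

DCCXI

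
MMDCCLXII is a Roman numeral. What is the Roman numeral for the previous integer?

MMDCCLXII = 2762, so the previous integer is 2762 - 1 = 2761

MMDCCLXI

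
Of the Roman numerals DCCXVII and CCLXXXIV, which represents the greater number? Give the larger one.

DCCXVII = 717
CCLXXXIV = 284
717 is larger

DCCXVII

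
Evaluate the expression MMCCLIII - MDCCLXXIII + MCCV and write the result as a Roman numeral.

MMCCLIII = 2253, MDCCLXXIII = 1773, MCCV = 1205
2253 - 1773 = 480
480 + 1205 = 1685

MDCLXXXV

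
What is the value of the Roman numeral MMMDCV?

MMMDCV: M=1000, M=1000, M=1000, D=500, C=100, V=5
1000 + 1000 + 1000 + 500 + 100 + 5 = 3605

3605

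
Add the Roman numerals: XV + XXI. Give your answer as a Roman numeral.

XV = 15
XXI = 21
15 + 21 = 36

XXXVI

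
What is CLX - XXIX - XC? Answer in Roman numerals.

CLX = 160, XXIX = 29, XC = 90
160 - 29 = 131
131 - 90 = 41

XLI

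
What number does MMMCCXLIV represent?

MMMCCXLIV: M=1000, M=1000, M=1000, C=100, C=100, XL=40, IV=4
1000 + 1000 + 1000 + 100 + 100 + 40 + 4 = 3244

3244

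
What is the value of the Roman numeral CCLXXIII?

CCLXXIII: C=100, C=100, L=50, X=10, X=10, I=1, I=1, I=1
100 + 100 + 50 + 10 + 10 + 1 + 1 + 1 = 273

273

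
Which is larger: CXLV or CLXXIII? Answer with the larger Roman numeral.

CXLV = 145
CLXXIII = 173
173 is larger

CLXXIII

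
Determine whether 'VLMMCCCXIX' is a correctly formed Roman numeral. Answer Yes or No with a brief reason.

'VLMMCCCXIX': Invalid subtractive combination: VL

No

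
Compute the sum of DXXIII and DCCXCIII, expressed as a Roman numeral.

DXXIII = 523
DCCXCIII = 793
523 + 793 = 1316

MCCCXVI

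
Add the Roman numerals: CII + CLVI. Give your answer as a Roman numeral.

CII = 102
CLVI = 156
102 + 156 = 258

CCLVIII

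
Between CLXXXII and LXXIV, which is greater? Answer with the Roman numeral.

CLXXXII = 182
LXXIV = 74
182 is larger

CLXXXII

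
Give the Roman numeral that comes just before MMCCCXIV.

MMCCCXIV = 2314, so the previous integer is 2314 - 1 = 2313

MMCCCXIII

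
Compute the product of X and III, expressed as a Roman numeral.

X = 10
III = 3
10 × 3 = 30

XXX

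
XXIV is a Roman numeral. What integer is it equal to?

XXIV: X=10, X=10, IV=4
10 + 10 + 4 = 24

24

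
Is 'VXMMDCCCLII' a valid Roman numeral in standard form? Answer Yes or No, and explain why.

'VXMMDCCCLII': Invalid subtractive combination: VX

No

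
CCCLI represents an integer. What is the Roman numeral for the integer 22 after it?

CCCLI = 351
351 + 22 = 373

CCCLXXIII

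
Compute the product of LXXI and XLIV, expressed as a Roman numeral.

LXXI = 71
XLIV = 44
71 × 44 = 3124

MMMCXXIV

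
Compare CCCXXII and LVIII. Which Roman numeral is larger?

CCCXXII = 322
LVIII = 58
322 is larger

CCCXXII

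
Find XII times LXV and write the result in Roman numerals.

XII = 12
LXV = 65
12 × 65 = 780

DCCLXXX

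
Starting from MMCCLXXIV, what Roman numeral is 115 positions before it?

MMCCLXXIV = 2274
2274 - 115 = 2159

MMCLIX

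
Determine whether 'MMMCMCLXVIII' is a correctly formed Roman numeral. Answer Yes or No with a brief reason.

'MMMCMCLXVIII': C cannot come right after the subtractive pair CM: once C is subtracted in CM, the next symbol must be smaller than C

No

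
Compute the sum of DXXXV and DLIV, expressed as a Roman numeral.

DXXXV = 535
DLIV = 554
535 + 554 = 1089

MLXXXIX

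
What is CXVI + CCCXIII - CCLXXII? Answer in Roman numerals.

CXVI = 116, CCCXIII = 313, CCLXXII = 272
116 + 313 = 429
429 - 272 = 157

CLVII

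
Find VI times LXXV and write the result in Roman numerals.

VI = 6
LXXV = 75
6 × 75 = 450

CDL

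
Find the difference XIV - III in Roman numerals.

XIV = 14
III = 3
14 - 3 = 11

XI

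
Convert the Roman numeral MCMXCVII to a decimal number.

MCMXCVII: M=1000, CM=900, XC=90, V=5, I=1, I=1
1000 + 900 + 90 + 5 + 1 + 1 = 1997

1997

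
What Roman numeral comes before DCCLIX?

DCCLIX = 759; previous is 758

DCCLVIII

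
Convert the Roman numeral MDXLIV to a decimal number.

MDXLIV: M=1000, D=500, XL=40, IV=4
1000 + 500 + 40 + 4 = 1544

1544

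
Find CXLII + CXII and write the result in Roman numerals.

CXLII = 142
CXII = 112
142 + 112 = 254

CCLIV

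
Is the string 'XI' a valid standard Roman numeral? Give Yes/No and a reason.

'XI': Check the rules: uses only the symbols I, V, X, L, C, D, M; no symbol is repeated more than three times in a row; V, L and D each appear at most once; no smaller symbol precedes a larger one (values never increase from left to right). Value: X (10) + I (1) = 11. So it is a valid standard Roman numeral.

Yes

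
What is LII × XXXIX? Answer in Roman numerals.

LII = 52
XXXIX = 39
52 × 39 = 2028

MMXXVIII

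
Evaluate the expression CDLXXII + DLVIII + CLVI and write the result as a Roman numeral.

CDLXXII = 472, DLVIII = 558, CLVI = 156
472 + 558 = 1030
1030 + 156 = 1186

MCLXXXVI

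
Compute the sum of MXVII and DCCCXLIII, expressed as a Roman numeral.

MXVII = 1017
DCCCXLIII = 843
1017 + 843 = 1860

MDCCCLX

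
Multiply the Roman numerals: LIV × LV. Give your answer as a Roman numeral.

LIV = 54
LV = 55
54 × 55 = 2970

MMCMLXX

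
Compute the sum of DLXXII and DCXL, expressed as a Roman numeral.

DLXXII = 572
DCXL = 640
572 + 640 = 1212

MCCXII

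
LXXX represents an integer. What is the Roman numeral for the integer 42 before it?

LXXX = 80
80 - 42 = 38

XXXVIII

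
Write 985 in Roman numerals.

Convert 985 to Roman numerals:
  985 contains 1×900 (CM)
  85 contains 1×50 (L)
  35 contains 3×10 (XXX)
  5 contains 1×5 (V)

CMLXXXV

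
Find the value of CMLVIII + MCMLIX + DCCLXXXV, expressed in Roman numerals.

CMLVIII = 958, MCMLIX = 1959, DCCLXXXV = 785
958 + 1959 = 2917
2917 + 785 = 3702

MMMDCCII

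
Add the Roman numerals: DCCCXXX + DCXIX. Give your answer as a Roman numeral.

DCCCXXX = 830
DCXIX = 619
830 + 619 = 1449

MCDXLIX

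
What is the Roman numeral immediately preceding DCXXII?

DCXXII = 622, so the previous integer is 622 - 1 = 621

DCXXI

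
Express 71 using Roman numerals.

Convert 71 to Roman numerals:
  71 contains 1×50 (L)
  21 contains 2×10 (XX)
  1 contains 1×1 (I)

LXXI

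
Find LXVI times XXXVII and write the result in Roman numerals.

LXVI = 66
XXXVII = 37
66 × 37 = 2442

MMCDXLII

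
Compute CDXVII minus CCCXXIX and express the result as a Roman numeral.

CDXVII = 417
CCCXXIX = 329
417 - 329 = 88

LXXXVIII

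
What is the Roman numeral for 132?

Convert 132 to Roman numerals:
  132 contains 1×100 (C)
  32 contains 3×10 (XXX)
  2 contains 2×1 (II)

CXXXII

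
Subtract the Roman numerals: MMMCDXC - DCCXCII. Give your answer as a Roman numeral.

MMMCDXC = 3490
DCCXCII = 792
3490 - 792 = 2698

MMDCXCVIII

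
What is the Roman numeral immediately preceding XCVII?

XCVII = 97, so the previous integer is 97 - 1 = 96

XCVI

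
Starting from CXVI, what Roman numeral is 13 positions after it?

CXVI = 116
116 + 13 = 129

CXXIX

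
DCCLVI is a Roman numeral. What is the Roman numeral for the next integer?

DCCLVI = 756, so the next integer is 756 + 1 = 757

DCCLVII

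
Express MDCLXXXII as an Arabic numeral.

MDCLXXXII: M=1000, D=500, C=100, L=50, X=10, X=10, X=10, I=1, I=1
1000 + 500 + 100 + 50 + 10 + 10 + 10 + 1 + 1 = 1682

1682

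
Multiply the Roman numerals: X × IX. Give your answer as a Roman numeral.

X = 10
IX = 9
10 × 9 = 90

XC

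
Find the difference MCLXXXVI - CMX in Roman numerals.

MCLXXXVI = 1186
CMX = 910
1186 - 910 = 276

CCLXXVI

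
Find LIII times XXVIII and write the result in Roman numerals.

LIII = 53
XXVIII = 28
53 × 28 = 1484

MCDLXXXIV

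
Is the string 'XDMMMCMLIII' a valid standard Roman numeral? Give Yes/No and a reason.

'XDMMMCMLIII': Invalid subtractive combination: XD

No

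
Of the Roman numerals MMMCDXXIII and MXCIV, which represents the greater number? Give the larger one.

MMMCDXXIII = 3423
MXCIV = 1094
3423 is larger

MMMCDXXIII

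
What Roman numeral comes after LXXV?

LXXV = 75; next is 76

LXXVI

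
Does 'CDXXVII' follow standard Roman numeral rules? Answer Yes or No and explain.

'CDXXVII': Check the rules: uses only the symbols I, V, X, L, C, D, M; no symbol is repeated more than three times in a row; V, L and D each appear at most once; the only place a smaller symbol precedes a larger one is the allowed subtractive pair CD, the symbol right after such a pair (if any) is smaller than the pair's first symbol, and otherwise the values never increase from left to right. Value: CD (400) + X (10) + X (10) + V (5) + I (1) + I (1) = 427. So it is a valid standard Roman numeral.

Yes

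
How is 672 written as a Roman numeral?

Convert 672 to Roman numerals:
  672 contains 1×500 (D)
  172 contains 1×100 (C)
  72 contains 1×50 (L)
  22 contains 2×10 (XX)
  2 contains 2×1 (II)

DCLXXII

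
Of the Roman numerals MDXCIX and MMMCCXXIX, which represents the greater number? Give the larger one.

MDXCIX = 1599
MMMCCXXIX = 3229
3229 is larger

MMMCCXXIX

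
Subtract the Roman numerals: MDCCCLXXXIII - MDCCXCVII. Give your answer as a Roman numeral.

MDCCCLXXXIII = 1883
MDCCXCVII = 1797
1883 - 1797 = 86

LXXXVI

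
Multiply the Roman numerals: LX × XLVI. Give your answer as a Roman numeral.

LX = 60
XLVI = 46
60 × 46 = 2760

MMDCCLX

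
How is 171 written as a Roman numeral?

Convert 171 to Roman numerals:
  171 contains 1×100 (C)
  71 contains 1×50 (L)
  21 contains 2×10 (XX)
  1 contains 1×1 (I)

CLXXI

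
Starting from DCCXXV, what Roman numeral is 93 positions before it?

DCCXXV = 725
725 - 93 = 632

DCXXXII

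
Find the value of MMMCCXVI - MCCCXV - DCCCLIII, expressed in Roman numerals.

MMMCCXVI = 3216, MCCCXV = 1315, DCCCLIII = 853
3216 - 1315 = 1901
1901 - 853 = 1048

MXLVIII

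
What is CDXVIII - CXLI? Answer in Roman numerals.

CDXVIII = 418
CXLI = 141
418 - 141 = 277

CCLXXVII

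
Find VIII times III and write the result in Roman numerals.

VIII = 8
III = 3
8 × 3 = 24

XXIV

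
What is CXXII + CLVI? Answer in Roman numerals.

CXXII = 122
CLVI = 156
122 + 156 = 278

CCLXXVIII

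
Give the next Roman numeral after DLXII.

DLXII = 562, so the next integer is 562 + 1 = 563

DLXIII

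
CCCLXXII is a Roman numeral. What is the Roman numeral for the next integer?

CCCLXXII = 372, so the next integer is 372 + 1 = 373

CCCLXXIII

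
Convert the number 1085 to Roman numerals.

Convert 1085 to Roman numerals:
  1085 contains 1×1000 (M)
  85 contains 1×50 (L)
  35 contains 3×10 (XXX)
  5 contains 1×5 (V)

MLXXXV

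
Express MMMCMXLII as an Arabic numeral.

MMMCMXLII: M=1000, M=1000, M=1000, CM=900, XL=40, I=1, I=1
1000 + 1000 + 1000 + 900 + 40 + 1 + 1 = 3942

3942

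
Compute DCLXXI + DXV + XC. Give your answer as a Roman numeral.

DCLXXI = 671, DXV = 515, XC = 90
671 + 515 = 1186
1186 + 90 = 1276

MCCLXXVI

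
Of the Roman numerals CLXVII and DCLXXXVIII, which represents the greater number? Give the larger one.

CLXVII = 167
DCLXXXVIII = 688
688 is larger

DCLXXXVIII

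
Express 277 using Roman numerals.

Convert 277 to Roman numerals:
  277 contains 2×100 (CC)
  77 contains 1×50 (L)
  27 contains 2×10 (XX)
  7 contains 1×5 (V)
  2 contains 2×1 (II)

CCLXXVII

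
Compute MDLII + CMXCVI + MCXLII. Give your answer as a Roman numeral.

MDLII = 1552, CMXCVI = 996, MCXLII = 1142
1552 + 996 = 2548
2548 + 1142 = 3690

MMMDCXC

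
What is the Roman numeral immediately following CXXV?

CXXV = 125, so the next integer is 125 + 1 = 126

CXXVI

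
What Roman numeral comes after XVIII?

XVIII = 18; next is 19

XIX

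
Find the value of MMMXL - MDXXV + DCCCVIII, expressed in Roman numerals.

MMMXL = 3040, MDXXV = 1525, DCCCVIII = 808
3040 - 1525 = 1515
1515 + 808 = 2323

MMCCCXXIII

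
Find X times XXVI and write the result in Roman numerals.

X = 10
XXVI = 26
10 × 26 = 260

CCLX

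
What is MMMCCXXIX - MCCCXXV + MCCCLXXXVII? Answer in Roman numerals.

MMMCCXXIX = 3229, MCCCXXV = 1325, MCCCLXXXVII = 1387
3229 - 1325 = 1904
1904 + 1387 = 3291

MMMCCXCI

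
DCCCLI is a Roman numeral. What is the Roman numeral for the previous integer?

DCCCLI = 851, so the previous integer is 851 - 1 = 850

DCCCL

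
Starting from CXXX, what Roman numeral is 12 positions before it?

CXXX = 130
130 - 12 = 118

CXVIII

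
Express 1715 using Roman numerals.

Convert 1715 to Roman numerals:
  1715 contains 1×1000 (M)
  715 contains 1×500 (D)
  215 contains 2×100 (CC)
  15 contains 1×10 (X)
  5 contains 1×5 (V)

MDCCXV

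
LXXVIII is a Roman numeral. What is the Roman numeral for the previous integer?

LXXVIII = 78; previous is 77

LXXVII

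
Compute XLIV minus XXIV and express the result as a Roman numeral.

XLIV = 44
XXIV = 24
44 - 24 = 20

XX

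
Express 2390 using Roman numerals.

Convert 2390 to Roman numerals:
  2390 contains 2×1000 (MM)
  390 contains 3×100 (CCC)
  90 contains 1×90 (XC)

MMCCCXC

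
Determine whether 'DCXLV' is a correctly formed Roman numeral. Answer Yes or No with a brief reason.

'DCXLV': Check the rules: uses only the symbols I, V, X, L, C, D, M; no symbol is repeated more than three times in a row; V, L and D each appear at most once; the only place a smaller symbol precedes a larger one is the allowed subtractive pair XL, the symbol right after such a pair (if any) is smaller than the pair's first symbol, and otherwise the values never increase from left to right. Value: D (500) + C (100) + XL (40) + V (5) = 645. So it is a valid standard Roman numeral.

Yes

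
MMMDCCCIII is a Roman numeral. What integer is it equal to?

MMMDCCCIII: M=1000, M=1000, M=1000, D=500, C=100, C=100, C=100, I=1, I=1, I=1
1000 + 1000 + 1000 + 500 + 100 + 100 + 100 + 1 + 1 + 1 = 3803

3803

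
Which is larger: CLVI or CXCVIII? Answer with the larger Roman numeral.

CLVI = 156
CXCVIII = 198
198 is larger

CXCVIII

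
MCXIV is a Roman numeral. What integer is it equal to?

MCXIV: M=1000, C=100, X=10, IV=4
1000 + 100 + 10 + 4 = 1114

1114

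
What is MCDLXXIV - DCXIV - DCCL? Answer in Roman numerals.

MCDLXXIV = 1474, DCXIV = 614, DCCL = 750
1474 - 614 = 860
860 - 750 = 110

CX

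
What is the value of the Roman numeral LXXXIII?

LXXXIII: L=50, X=10, X=10, X=10, I=1, I=1, I=1
50 + 10 + 10 + 10 + 1 + 1 + 1 = 83

83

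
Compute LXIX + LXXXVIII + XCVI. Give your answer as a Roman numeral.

LXIX = 69, LXXXVIII = 88, XCVI = 96
69 + 88 = 157
157 + 96 = 253

CCLIII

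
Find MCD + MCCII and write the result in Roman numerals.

MCD = 1400
MCCII = 1202
1400 + 1202 = 2602

MMDCII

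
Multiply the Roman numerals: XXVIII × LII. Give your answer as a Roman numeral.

XXVIII = 28
LII = 52
28 × 52 = 1456

MCDLVI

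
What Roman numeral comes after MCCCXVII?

MCCCXVII = 1317; next is 1318

MCCCXVIII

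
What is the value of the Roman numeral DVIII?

DVIII: D=500, V=5, I=1, I=1, I=1
500 + 5 + 1 + 1 + 1 = 508

508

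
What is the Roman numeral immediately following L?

L = 50; next is 51

LI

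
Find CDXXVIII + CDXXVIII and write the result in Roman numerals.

CDXXVIII = 428
CDXXVIII = 428
428 + 428 = 856

DCCCLVI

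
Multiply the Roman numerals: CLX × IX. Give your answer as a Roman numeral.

CLX = 160
IX = 9
160 × 9 = 1440

MCDXL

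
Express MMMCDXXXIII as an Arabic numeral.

MMMCDXXXIII: M=1000, M=1000, M=1000, CD=400, X=10, X=10, X=10, I=1, I=1, I=1
1000 + 1000 + 1000 + 400 + 10 + 10 + 10 + 1 + 1 + 1 = 3433

3433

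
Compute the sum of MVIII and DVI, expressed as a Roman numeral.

MVIII = 1008
DVI = 506
1008 + 506 = 1514

MDXIV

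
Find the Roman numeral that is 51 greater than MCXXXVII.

MCXXXVII = 1137
1137 + 51 = 1188

MCLXXXVIII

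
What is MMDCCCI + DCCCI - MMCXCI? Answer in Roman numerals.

MMDCCCI = 2801, DCCCI = 801, MMCXCI = 2191
2801 + 801 = 3602
3602 - 2191 = 1411

MCDXI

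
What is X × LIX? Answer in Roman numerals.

X = 10
LIX = 59
10 × 59 = 590

DXC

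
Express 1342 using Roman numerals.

Convert 1342 to Roman numerals:
  1342 contains 1×1000 (M)
  342 contains 3×100 (CCC)
  42 contains 1×40 (XL)
  2 contains 2×1 (II)

MCCCXLII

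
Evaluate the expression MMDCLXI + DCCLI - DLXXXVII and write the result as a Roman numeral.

MMDCLXI = 2661, DCCLI = 751, DLXXXVII = 587
2661 + 751 = 3412
3412 - 587 = 2825

MMDCCCXXV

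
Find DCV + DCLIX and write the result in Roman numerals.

DCV = 605
DCLIX = 659
605 + 659 = 1264

MCCLXIV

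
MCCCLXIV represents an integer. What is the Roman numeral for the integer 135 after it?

MCCCLXIV = 1364
1364 + 135 = 1499

MCDXCIX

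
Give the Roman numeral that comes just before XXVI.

XXVI = 26; previous is 25

XXV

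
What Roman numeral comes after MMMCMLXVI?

MMMCMLXVI = 3966, so the next integer is 3966 + 1 = 3967

MMMCMLXVII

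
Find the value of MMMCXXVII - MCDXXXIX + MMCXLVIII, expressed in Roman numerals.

MMMCXXVII = 3127, MCDXXXIX = 1439, MMCXLVIII = 2148
3127 - 1439 = 1688
1688 + 2148 = 3836

MMMDCCCXXXVI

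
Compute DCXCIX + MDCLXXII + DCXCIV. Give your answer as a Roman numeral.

DCXCIX = 699, MDCLXXII = 1672, DCXCIV = 694
699 + 1672 = 2371
2371 + 694 = 3065

MMMLXV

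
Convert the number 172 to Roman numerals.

Convert 172 to Roman numerals:
  172 contains 1×100 (C)
  72 contains 1×50 (L)
  22 contains 2×10 (XX)
  2 contains 2×1 (II)

CLXXII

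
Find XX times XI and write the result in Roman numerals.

XX = 20
XI = 11
20 × 11 = 220

CCXX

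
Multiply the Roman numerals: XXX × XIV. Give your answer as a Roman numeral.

XXX = 30
XIV = 14
30 × 14 = 420

CDXX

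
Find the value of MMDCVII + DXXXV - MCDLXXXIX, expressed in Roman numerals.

MMDCVII = 2607, DXXXV = 535, MCDLXXXIX = 1489
2607 + 535 = 3142
3142 - 1489 = 1653

MDCLIII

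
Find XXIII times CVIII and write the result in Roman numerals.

XXIII = 23
CVIII = 108
23 × 108 = 2484

MMCDLXXXIV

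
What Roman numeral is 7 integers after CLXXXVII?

CLXXXVII = 187
187 + 7 = 194

CXCIV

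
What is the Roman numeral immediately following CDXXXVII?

CDXXXVII = 437; next is 438

CDXXXVIII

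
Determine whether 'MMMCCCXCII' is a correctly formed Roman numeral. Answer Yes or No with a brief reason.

'MMMCCCXCII': Check the rules: uses only the symbols I, V, X, L, C, D, M; no symbol is repeated more than three times in a row; V, L and D each appear at most once; the only place a smaller symbol precedes a larger one is the allowed subtractive pair XC, the symbol right after such a pair (if any) is smaller than the pair's first symbol, and otherwise the values never increase from left to right. Value: M (1000) + M (1000) + M (1000) + C (100) + C (100) + C (100) + XC (90) + I (1) + I (1) = 3392. So it is a valid standard Roman numeral.

Yes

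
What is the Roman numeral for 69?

Convert 69 to Roman numerals:
  69 contains 1×50 (L)
  19 contains 1×10 (X)
  9 contains 1×9 (IX)

LXIX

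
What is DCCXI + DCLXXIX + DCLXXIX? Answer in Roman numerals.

DCCXI = 711, DCLXXIX = 679, DCLXXIX = 679
711 + 679 = 1390
1390 + 679 = 2069

MMLXIX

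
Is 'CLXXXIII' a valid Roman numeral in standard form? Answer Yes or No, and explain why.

'CLXXXIII': Check the rules: uses only the symbols I, V, X, L, C, D, M; no symbol is repeated more than three times in a row; V, L and D each appear at most once; no smaller symbol precedes a larger one (values never increase from left to right). Value: C (100) + L (50) + X (10) + X (10) + X (10) + I (1) + I (1) + I (1) = 183. So it is a valid standard Roman numeral.

Yes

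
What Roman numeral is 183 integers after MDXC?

MDXC = 1590
1590 + 183 = 1773

MDCCLXXIII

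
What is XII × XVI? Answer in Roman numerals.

XII = 12
XVI = 16
12 × 16 = 192

CXCII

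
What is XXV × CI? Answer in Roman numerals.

XXV = 25
CI = 101
25 × 101 = 2525

MMDXXV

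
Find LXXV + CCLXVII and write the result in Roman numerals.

LXXV = 75
CCLXVII = 267
75 + 267 = 342

CCCXLII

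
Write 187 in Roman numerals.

Convert 187 to Roman numerals:
  187 contains 1×100 (C)
  87 contains 1×50 (L)
  37 contains 3×10 (XXX)
  7 contains 1×5 (V)
  2 contains 2×1 (II)

CLXXXVII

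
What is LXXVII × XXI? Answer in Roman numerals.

LXXVII = 77
XXI = 21
77 × 21 = 1617

MDCXVII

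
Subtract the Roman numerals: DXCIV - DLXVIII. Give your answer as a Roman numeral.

DXCIV = 594
DLXVIII = 568
594 - 568 = 26

XXVI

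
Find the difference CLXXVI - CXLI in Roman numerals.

CLXXVI = 176
CXLI = 141
176 - 141 = 35

XXXV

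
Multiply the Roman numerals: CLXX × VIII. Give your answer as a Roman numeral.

CLXX = 170
VIII = 8
170 × 8 = 1360

MCCCLX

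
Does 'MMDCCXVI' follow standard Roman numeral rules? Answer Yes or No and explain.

'MMDCCXVI': Check the rules: uses only the symbols I, V, X, L, C, D, M; no symbol is repeated more than three times in a row; V, L and D each appear at most once; no smaller symbol precedes a larger one (values never increase from left to right). Value: M (1000) + M (1000) + D (500) + C (100) + C (100) + X (10) + V (5) + I (1) = 2716. So it is a valid standard Roman numeral.

Yes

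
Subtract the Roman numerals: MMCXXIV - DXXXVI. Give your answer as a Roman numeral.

MMCXXIV = 2124
DXXXVI = 536
2124 - 536 = 1588

MDLXXXVIII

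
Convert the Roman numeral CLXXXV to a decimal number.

CLXXXV: C=100, L=50, X=10, X=10, X=10, V=5
100 + 50 + 10 + 10 + 10 + 5 = 185

185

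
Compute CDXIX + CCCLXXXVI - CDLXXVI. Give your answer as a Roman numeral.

CDXIX = 419, CCCLXXXVI = 386, CDLXXVI = 476
419 + 386 = 805
805 - 476 = 329

CCCXXIX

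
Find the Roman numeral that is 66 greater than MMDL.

MMDL = 2550
2550 + 66 = 2616

MMDCXVI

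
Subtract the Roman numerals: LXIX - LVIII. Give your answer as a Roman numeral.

LXIX = 69
LVIII = 58
69 - 58 = 11

XI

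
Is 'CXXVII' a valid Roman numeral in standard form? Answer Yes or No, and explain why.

'CXXVII': Check the rules: uses only the symbols I, V, X, L, C, D, M; no symbol is repeated more than three times in a row; V, L and D each appear at most once; no smaller symbol precedes a larger one (values never increase from left to right). Value: C (100) + X (10) + X (10) + V (5) + I (1) + I (1) = 127. So it is a valid standard Roman numeral.

Yes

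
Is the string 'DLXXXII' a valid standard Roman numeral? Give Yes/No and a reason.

'DLXXXII': Check the rules: uses only the symbols I, V, X, L, C, D, M; no symbol is repeated more than three times in a row; V, L and D each appear at most once; no smaller symbol precedes a larger one (values never increase from left to right). Value: D (500) + L (50) + X (10) + X (10) + X (10) + I (1) + I (1) = 582. So it is a valid standard Roman numeral.

Yes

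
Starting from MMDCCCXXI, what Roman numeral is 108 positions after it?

MMDCCCXXI = 2821
2821 + 108 = 2929

MMCMXXIX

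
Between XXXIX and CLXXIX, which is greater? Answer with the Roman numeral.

XXXIX = 39
CLXXIX = 179
179 is larger

CLXXIX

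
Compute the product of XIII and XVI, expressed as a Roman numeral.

XIII = 13
XVI = 16
13 × 16 = 208

CCVIII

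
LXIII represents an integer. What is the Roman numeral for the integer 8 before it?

LXIII = 63
63 - 8 = 55

LV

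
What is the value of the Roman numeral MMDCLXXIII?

MMDCLXXIII: M=1000, M=1000, D=500, C=100, L=50, X=10, X=10, I=1, I=1, I=1
1000 + 1000 + 500 + 100 + 50 + 10 + 10 + 1 + 1 + 1 = 2673

2673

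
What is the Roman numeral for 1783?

Convert 1783 to Roman numerals:
  1783 contains 1×1000 (M)
  783 contains 1×500 (D)
  283 contains 2×100 (CC)
  83 contains 1×50 (L)
  33 contains 3×10 (XXX)
  3 contains 3×1 (III)

MDCCLXXXIII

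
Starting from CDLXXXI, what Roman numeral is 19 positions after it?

CDLXXXI = 481
481 + 19 = 500

D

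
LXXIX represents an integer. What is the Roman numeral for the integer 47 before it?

LXXIX = 79
79 - 47 = 32

XXXII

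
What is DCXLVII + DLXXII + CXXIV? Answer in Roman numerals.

DCXLVII = 647, DLXXII = 572, CXXIV = 124
647 + 572 = 1219
1219 + 124 = 1343

MCCCXLIII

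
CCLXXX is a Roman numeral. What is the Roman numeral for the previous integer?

CCLXXX = 280; previous is 279

CCLXXIX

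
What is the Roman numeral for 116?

Convert 116 to Roman numerals:
  116 contains 1×100 (C)
  16 contains 1×10 (X)
  6 contains 1×5 (V)
  1 contains 1×1 (I)

CXVI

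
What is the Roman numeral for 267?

Convert 267 to Roman numerals:
  267 contains 2×100 (CC)
  67 contains 1×50 (L)
  17 contains 1×10 (X)
  7 contains 1×5 (V)
  2 contains 2×1 (II)

CCLXVII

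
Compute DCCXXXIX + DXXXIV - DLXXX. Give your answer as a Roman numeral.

DCCXXXIX = 739, DXXXIV = 534, DLXXX = 580
739 + 534 = 1273
1273 - 580 = 693

DCXCIII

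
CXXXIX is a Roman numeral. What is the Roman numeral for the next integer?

CXXXIX = 139; next is 140

CXL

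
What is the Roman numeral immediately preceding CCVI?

CCVI = 206, so the previous integer is 206 - 1 = 205

CCV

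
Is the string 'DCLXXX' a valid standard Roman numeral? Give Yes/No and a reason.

'DCLXXX': Check the rules: uses only the symbols I, V, X, L, C, D, M; no symbol is repeated more than three times in a row; V, L and D each appear at most once; no smaller symbol precedes a larger one (values never increase from left to right). Value: D (500) + C (100) + L (50) + X (10) + X (10) + X (10) = 680. So it is a valid standard Roman numeral.

Yes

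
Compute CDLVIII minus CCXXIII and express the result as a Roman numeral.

CDLVIII = 458
CCXXIII = 223
458 - 223 = 235

CCXXXV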